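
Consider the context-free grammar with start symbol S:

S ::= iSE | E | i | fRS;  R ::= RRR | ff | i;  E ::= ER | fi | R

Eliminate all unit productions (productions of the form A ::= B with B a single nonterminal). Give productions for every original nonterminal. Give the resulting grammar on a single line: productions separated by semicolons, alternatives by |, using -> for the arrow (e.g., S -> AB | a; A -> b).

S -> i | ER | ff | fi | RRR | fRS | iSE; E -> i | ER | ff | fi | RRR; R -> i | ff | RRR

Unit productions: E->R, S->E.
Unit pairs (A ⇒* B via units): (E,R), (S,E), (S,R).
S: inherits non-unit rules of {E, R, S} → ER | RRR | fRS | ff | fi | i | iSE.
E: inherits non-unit rules of {E, R} → ER | RRR | ff | fi | i.
R: inherits non-unit rules of {R} → RRR | ff | i.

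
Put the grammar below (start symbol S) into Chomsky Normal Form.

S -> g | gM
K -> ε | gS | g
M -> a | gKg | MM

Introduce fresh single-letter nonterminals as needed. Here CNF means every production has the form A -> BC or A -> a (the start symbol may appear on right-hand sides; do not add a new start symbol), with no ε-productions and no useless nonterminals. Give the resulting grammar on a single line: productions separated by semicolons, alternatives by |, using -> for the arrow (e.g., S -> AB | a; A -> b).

Nullable: {K}; after ε-elimination: S -> g | gM; K -> g | gS; M -> a | MM | gg | gKg.
No unit productions to eliminate.
TERM: introduce A -> g and substitute in every rule of length ≥2.
BIN: M -> AKA becomes M -> AB, B -> KA.

S -> g | AM; A -> g; B -> KA; K -> g | AS; M -> a | AA | AB | MM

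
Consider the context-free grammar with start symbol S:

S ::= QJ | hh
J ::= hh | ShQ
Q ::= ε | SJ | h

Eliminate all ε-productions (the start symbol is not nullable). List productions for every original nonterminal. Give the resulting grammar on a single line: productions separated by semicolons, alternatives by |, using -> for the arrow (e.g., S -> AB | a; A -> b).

S -> J | QJ | hh; J -> Sh | hh | ShQ; Q -> h | SJ

Nullable set: {Q}.
S -> QJ: Q nullable, giving J | QJ.
J -> ShQ: Q nullable, giving Sh | ShQ.
Drop Q -> ε.
Unchanged (no nullable symbols): S -> hh; J -> hh; Q -> SJ; Q -> h.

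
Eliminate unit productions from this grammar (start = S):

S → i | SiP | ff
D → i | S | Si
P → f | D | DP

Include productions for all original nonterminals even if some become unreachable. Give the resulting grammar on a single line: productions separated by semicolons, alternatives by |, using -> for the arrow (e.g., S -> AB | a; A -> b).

S -> i | ff | SiP; D -> i | Si | ff | SiP; P -> f | i | DP | Si | ff | SiP

Unit productions: D->S, P->D.
Unit pairs (A ⇒* B via units): (D,S), (P,D), (P,S).
S: inherits non-unit rules of {S} → SiP | ff | i.
D: inherits non-unit rules of {D, S} → Si | SiP | ff | i.
P: inherits non-unit rules of {D, P, S} → DP | Si | SiP | f | ff | i.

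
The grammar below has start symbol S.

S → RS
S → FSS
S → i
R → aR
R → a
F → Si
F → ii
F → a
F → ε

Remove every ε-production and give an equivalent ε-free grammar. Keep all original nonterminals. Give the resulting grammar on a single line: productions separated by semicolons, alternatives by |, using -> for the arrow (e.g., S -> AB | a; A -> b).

S -> i | RS | SS | FSS; F -> a | Si | ii; R -> a | aR

Nullable set: {F}.
S -> FSS: F nullable, giving FSS | SS.
Drop F -> ε.
Unchanged (no nullable symbols): S -> RS; S -> i; F -> Si; F -> a; F -> ii; R -> a; R -> aR.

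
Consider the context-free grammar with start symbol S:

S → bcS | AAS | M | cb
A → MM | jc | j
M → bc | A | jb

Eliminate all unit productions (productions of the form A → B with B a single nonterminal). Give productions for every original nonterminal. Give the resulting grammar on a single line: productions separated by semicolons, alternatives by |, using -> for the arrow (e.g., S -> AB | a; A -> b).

Unit productions: M->A, S->M.
Unit pairs (A ⇒* B via units): (M,A), (S,A), (S,M).
S: inherits non-unit rules of {A, M, S} → AAS | MM | bc | bcS | cb | j | jb | jc.
A: inherits non-unit rules of {A} → MM | j | jc.
M: inherits non-unit rules of {A, M} → MM | bc | j | jb | jc.

S -> j | MM | bc | cb | jb | jc | AAS | bcS; A -> j | MM | jc; M -> j | MM | bc | jb | jc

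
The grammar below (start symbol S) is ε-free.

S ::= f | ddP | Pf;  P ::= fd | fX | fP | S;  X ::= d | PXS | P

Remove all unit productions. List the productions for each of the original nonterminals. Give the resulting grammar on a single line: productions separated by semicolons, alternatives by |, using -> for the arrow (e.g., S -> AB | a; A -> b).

S -> f | Pf | ddP; P -> f | Pf | fP | fX | fd | ddP; X -> d | f | Pf | fP | fX | fd | PXS | ddP

Unit productions: P->S, X->P.
Unit pairs (A ⇒* B via units): (P,S), (X,P), (X,S).
S: inherits non-unit rules of {S} → Pf | ddP | f.
P: inherits non-unit rules of {P, S} → Pf | ddP | f | fP | fX | fd.
X: inherits non-unit rules of {P, S, X} → PXS | Pf | d | ddP | f | fP | fX | fd.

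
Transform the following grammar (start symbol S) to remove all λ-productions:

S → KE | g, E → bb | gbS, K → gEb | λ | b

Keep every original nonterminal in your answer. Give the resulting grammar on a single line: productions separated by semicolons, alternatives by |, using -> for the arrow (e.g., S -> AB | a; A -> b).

S -> E | g | KE; E -> bb | gbS; K -> b | gEb

Nullable set: {K}.
S -> KE: K nullable, giving E | KE.
Drop K -> λ.
Unchanged (no nullable symbols): S -> g; E -> bb; E -> gbS; K -> b; K -> gEb.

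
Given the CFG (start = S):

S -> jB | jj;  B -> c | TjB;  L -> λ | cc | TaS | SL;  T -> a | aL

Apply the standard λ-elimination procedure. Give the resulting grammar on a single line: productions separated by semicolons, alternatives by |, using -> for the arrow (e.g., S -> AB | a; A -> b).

S -> jB | jj; B -> c | TjB; L -> S | SL | cc | TaS; T -> a | aL

Nullable set: {L}.
Drop L -> λ.
L -> SL: L nullable, giving S | SL.
T -> aL: L nullable, giving a | aL.
Unchanged (no nullable symbols): S -> jB; S -> jj; B -> TjB; B -> c; L -> TaS; L -> cc; T -> a.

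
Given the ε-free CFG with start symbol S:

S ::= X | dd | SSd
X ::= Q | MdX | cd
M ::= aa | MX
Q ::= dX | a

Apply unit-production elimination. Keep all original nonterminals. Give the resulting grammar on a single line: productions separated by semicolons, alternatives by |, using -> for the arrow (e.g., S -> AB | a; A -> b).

S -> a | cd | dX | dd | MdX | SSd; M -> MX | aa; Q -> a | dX; X -> a | cd | dX | MdX

Unit productions: S->X, X->Q.
Unit pairs (A ⇒* B via units): (S,Q), (S,X), (X,Q).
S: inherits non-unit rules of {Q, S, X} → MdX | SSd | a | cd | dX | dd.
M: inherits non-unit rules of {M} → MX | aa.
Q: inherits non-unit rules of {Q} → a | dX.
X: inherits non-unit rules of {Q, X} → MdX | a | cd | dX.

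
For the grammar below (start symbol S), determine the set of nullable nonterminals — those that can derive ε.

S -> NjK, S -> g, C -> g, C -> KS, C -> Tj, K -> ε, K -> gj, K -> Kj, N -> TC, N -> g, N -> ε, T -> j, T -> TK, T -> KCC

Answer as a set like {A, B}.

Directly nullable (have an ε-rule): {K, N}.
Not nullable: C, S, T — each has a terminal in every rule's right-hand side or depends on a non-nullable symbol.

{K, N}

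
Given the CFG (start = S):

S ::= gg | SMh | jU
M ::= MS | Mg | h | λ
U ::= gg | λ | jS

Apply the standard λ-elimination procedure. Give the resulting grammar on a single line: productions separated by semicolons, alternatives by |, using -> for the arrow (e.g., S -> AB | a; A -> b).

S -> j | Sh | gg | jU | SMh; M -> S | g | h | MS | Mg; U -> gg | jS

Nullable set: {M, U}.
S -> SMh: M nullable, giving SMh | Sh.
S -> jU: U nullable, giving j | jU.
Drop M -> λ.
M -> MS: M nullable, giving MS | S.
M -> Mg: M nullable, giving Mg | g.
Drop U -> λ.
Unchanged (no nullable symbols): S -> gg; M -> h; U -> gg; U -> jS.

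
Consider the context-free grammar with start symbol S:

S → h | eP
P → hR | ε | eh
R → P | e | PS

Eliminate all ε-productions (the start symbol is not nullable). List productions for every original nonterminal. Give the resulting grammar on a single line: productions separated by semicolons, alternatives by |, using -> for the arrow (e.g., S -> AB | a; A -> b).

Nullable set: {P, R}.
S -> eP: P nullable, giving e | eP.
Drop P -> ε.
P -> hR: R nullable, giving h | hR.
R -> P: P nullable, giving P.
R -> PS: P nullable, giving PS | S.
Unchanged (no nullable symbols): S -> h; P -> eh; R -> e.

S -> e | h | eP; P -> h | eh | hR; R -> P | S | e | PS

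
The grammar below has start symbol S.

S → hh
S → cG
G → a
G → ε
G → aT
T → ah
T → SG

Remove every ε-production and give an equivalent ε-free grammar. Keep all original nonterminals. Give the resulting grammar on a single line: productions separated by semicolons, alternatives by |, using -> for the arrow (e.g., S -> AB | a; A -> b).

Nullable set: {G}.
S -> cG: G nullable, giving c | cG.
Drop G -> ε.
T -> SG: G nullable, giving S | SG.
Unchanged (no nullable symbols): S -> hh; G -> a; G -> aT; T -> ah.

S -> c | cG | hh; G -> a | aT; T -> S | SG | ah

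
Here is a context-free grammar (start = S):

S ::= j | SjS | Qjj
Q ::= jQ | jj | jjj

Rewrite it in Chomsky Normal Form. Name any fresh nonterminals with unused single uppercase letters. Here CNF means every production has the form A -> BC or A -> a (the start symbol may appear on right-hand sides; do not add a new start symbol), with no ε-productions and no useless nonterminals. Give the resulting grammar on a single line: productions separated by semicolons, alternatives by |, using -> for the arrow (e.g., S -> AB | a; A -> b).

No ε-productions.
No unit productions to eliminate.
TERM: introduce A -> j and substitute in every rule of length ≥2.
BIN: Q -> AAA becomes Q -> AB, B -> AA; S -> QAA becomes S -> QC, C -> AA; S -> SAS becomes S -> SD, D -> AS.

S -> j | QC | SD; A -> j; B -> AA; C -> AA; D -> AS; Q -> AA | AB | AQ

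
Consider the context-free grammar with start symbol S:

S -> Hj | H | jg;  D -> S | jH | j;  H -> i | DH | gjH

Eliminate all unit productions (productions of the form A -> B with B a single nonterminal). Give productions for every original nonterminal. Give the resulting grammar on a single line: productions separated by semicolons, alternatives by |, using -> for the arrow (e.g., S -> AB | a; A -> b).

S -> i | DH | Hj | jg | gjH; D -> i | j | DH | Hj | jH | jg | gjH; H -> i | DH | gjH

Unit productions: D->S, S->H.
Unit pairs (A ⇒* B via units): (D,H), (D,S), (S,H).
S: inherits non-unit rules of {H, S} → DH | Hj | gjH | i | jg.
D: inherits non-unit rules of {D, H, S} → DH | Hj | gjH | i | j | jH | jg.
H: inherits non-unit rules of {H} → DH | gjH | i.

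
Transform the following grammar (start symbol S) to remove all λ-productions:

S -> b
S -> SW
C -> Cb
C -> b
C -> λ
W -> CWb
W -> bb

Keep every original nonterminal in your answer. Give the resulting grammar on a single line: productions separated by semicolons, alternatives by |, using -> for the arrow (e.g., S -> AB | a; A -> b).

Nullable set: {C}.
Drop C -> λ.
C -> Cb: C nullable, giving Cb | b.
W -> CWb: C nullable, giving CWb | Wb.
Unchanged (no nullable symbols): S -> SW; S -> b; C -> b; W -> bb.

S -> b | SW; C -> b | Cb; W -> Wb | bb | CWb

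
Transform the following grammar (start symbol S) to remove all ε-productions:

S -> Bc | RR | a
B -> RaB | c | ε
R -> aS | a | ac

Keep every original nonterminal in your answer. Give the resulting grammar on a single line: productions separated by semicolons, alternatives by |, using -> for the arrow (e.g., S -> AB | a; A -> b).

S -> a | c | Bc | RR; B -> c | Ra | RaB; R -> a | aS | ac

Nullable set: {B}.
S -> Bc: B nullable, giving Bc | c.
Drop B -> ε.
B -> RaB: B nullable, giving Ra | RaB.
Unchanged (no nullable symbols): S -> RR; S -> a; B -> c; R -> a; R -> aS; R -> ac.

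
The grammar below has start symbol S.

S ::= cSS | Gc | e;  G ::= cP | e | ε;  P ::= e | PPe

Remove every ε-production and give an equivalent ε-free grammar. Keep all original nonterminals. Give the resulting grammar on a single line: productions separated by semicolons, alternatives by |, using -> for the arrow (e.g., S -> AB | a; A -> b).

S -> c | e | Gc | cSS; G -> e | cP; P -> e | PPe

Nullable set: {G}.
S -> Gc: G nullable, giving Gc | c.
Drop G -> ε.
Unchanged (no nullable symbols): S -> cSS; S -> e; G -> cP; G -> e; P -> PPe; P -> e.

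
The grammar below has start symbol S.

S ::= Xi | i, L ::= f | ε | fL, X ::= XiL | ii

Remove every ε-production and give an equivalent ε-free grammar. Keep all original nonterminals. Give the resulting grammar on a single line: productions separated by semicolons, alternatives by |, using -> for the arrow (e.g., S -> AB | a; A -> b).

Nullable set: {L}.
Drop L -> ε.
L -> fL: L nullable, giving f | fL.
X -> XiL: L nullable, giving Xi | XiL.
Unchanged (no nullable symbols): S -> Xi; S -> i; L -> f; X -> ii.

S -> i | Xi; L -> f | fL; X -> Xi | ii | XiL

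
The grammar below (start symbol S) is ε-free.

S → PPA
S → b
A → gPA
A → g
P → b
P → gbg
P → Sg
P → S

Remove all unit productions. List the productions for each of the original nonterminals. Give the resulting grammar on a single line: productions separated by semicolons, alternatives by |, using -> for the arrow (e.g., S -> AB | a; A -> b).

S -> b | PPA; A -> g | gPA; P -> b | Sg | PPA | gbg

Unit productions: P->S.
Unit pairs (A ⇒* B via units): (P,S).
S: inherits non-unit rules of {S} → PPA | b.
A: inherits non-unit rules of {A} → g | gPA.
P: inherits non-unit rules of {P, S} → PPA | Sg | b | gbg.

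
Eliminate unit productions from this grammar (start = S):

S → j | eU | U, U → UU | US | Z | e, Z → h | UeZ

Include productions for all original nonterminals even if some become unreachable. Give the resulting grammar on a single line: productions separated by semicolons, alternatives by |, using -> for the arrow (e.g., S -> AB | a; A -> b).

Unit productions: S->U, U->Z.
Unit pairs (A ⇒* B via units): (S,U), (S,Z), (U,Z).
S: inherits non-unit rules of {S, U, Z} → US | UU | UeZ | e | eU | h | j.
U: inherits non-unit rules of {U, Z} → US | UU | UeZ | e | h.
Z: inherits non-unit rules of {Z} → UeZ | h.

S -> e | h | j | US | UU | eU | UeZ; U -> e | h | US | UU | UeZ; Z -> h | UeZ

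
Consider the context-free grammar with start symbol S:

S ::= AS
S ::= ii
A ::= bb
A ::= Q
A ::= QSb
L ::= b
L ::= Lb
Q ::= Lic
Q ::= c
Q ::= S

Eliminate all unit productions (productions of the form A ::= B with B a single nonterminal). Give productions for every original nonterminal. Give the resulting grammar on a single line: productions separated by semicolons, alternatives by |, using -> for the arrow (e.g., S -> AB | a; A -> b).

S -> AS | ii; A -> c | AS | bb | ii | Lic | QSb; L -> b | Lb; Q -> c | AS | ii | Lic

Unit productions: A->Q, Q->S.
Unit pairs (A ⇒* B via units): (A,Q), (A,S), (Q,S).
S: inherits non-unit rules of {S} → AS | ii.
A: inherits non-unit rules of {A, Q, S} → AS | Lic | QSb | bb | c | ii.
L: inherits non-unit rules of {L} → Lb | b.
Q: inherits non-unit rules of {Q, S} → AS | Lic | c | ii.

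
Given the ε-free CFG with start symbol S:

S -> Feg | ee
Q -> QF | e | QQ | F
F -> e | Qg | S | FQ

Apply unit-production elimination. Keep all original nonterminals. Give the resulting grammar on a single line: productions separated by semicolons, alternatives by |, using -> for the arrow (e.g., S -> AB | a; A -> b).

S -> ee | Feg; F -> e | FQ | Qg | ee | Feg; Q -> e | FQ | QF | QQ | Qg | ee | Feg

Unit productions: F->S, Q->F.
Unit pairs (A ⇒* B via units): (F,S), (Q,F), (Q,S).
S: inherits non-unit rules of {S} → Feg | ee.
F: inherits non-unit rules of {F, S} → FQ | Feg | Qg | e | ee.
Q: inherits non-unit rules of {F, Q, S} → FQ | Feg | QF | QQ | Qg | e | ee.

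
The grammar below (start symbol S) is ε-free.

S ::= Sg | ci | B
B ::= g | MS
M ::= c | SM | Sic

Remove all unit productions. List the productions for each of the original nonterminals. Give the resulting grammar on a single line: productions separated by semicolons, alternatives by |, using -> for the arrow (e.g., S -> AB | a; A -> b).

S -> g | MS | Sg | ci; B -> g | MS; M -> c | SM | Sic

Unit productions: S->B.
Unit pairs (A ⇒* B via units): (S,B).
S: inherits non-unit rules of {B, S} → MS | Sg | ci | g.
B: inherits non-unit rules of {B} → MS | g.
M: inherits non-unit rules of {M} → SM | Sic | c.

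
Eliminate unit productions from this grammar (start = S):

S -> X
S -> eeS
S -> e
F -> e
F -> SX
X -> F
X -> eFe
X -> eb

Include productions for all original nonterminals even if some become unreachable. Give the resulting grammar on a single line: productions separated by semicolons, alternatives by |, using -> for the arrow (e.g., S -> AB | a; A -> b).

S -> e | SX | eb | eFe | eeS; F -> e | SX; X -> e | SX | eb | eFe

Unit productions: S->X, X->F.
Unit pairs (A ⇒* B via units): (S,F), (S,X), (X,F).
S: inherits non-unit rules of {F, S, X} → SX | e | eFe | eb | eeS.
F: inherits non-unit rules of {F} → SX | e.
X: inherits non-unit rules of {F, X} → SX | e | eFe | eb.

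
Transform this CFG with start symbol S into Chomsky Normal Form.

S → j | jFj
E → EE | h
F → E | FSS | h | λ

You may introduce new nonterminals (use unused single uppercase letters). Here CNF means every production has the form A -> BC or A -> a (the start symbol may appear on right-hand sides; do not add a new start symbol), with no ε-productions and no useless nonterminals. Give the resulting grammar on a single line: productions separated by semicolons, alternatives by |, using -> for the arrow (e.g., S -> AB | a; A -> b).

S -> j | AA | AC; A -> j; B -> SS; C -> FA; E -> h | EE; F -> h | EE | FB | SS

Nullable: {F}; after ε-elimination: S -> j | jj | jFj; E -> h | EE; F -> E | h | SS | FSS.
After unit-elimination: S -> j | jj | jFj; E -> h | EE; F -> h | EE | SS | FSS.
TERM: introduce A -> j and substitute in every rule of length ≥2.
BIN: F -> FSS becomes F -> FB, B -> SS; S -> AFA becomes S -> AC, C -> FA.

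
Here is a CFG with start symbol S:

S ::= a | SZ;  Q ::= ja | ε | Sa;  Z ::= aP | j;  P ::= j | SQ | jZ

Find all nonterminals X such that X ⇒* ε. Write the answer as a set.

Directly nullable (have an ε-rule): {Q}.
Not nullable: P, S, Z — each has a terminal in every rule's right-hand side or depends on a non-nullable symbol.

{Q}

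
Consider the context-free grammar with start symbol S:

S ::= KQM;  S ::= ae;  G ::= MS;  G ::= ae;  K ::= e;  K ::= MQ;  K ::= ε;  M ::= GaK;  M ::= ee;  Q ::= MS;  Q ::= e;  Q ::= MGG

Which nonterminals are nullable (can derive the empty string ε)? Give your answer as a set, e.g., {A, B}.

{K}

Directly nullable (have an ε-rule): {K}.
Not nullable: G, M, Q, S — each has a terminal in every rule's right-hand side or depends on a non-nullable symbol.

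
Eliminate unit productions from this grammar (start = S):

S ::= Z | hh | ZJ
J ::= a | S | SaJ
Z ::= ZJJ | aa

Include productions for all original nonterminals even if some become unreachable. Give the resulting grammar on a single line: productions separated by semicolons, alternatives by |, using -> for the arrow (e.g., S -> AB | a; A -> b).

Unit productions: J->S, S->Z.
Unit pairs (A ⇒* B via units): (J,S), (J,Z), (S,Z).
S: inherits non-unit rules of {S, Z} → ZJ | ZJJ | aa | hh.
J: inherits non-unit rules of {J, S, Z} → SaJ | ZJ | ZJJ | a | aa | hh.
Z: inherits non-unit rules of {Z} → ZJJ | aa.

S -> ZJ | aa | hh | ZJJ; J -> a | ZJ | aa | hh | SaJ | ZJJ; Z -> aa | ZJJ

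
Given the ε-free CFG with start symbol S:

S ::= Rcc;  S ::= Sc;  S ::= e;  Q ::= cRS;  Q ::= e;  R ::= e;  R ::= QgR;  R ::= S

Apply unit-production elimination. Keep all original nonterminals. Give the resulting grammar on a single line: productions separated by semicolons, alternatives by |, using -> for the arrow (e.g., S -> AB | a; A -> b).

Unit productions: R->S.
Unit pairs (A ⇒* B via units): (R,S).
S: inherits non-unit rules of {S} → Rcc | Sc | e.
Q: inherits non-unit rules of {Q} → cRS | e.
R: inherits non-unit rules of {R, S} → QgR | Rcc | Sc | e.

S -> e | Sc | Rcc; Q -> e | cRS; R -> e | Sc | QgR | Rcc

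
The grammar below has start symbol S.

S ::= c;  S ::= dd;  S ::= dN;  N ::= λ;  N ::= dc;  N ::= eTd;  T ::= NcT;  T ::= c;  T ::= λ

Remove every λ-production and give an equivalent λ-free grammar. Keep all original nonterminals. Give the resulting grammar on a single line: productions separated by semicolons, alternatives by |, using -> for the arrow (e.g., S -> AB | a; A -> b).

S -> c | d | dN | dd; N -> dc | ed | eTd; T -> c | Nc | cT | NcT

Nullable set: {N, T}.
S -> dN: N nullable, giving d | dN.
Drop N -> λ.
N -> eTd: T nullable, giving eTd | ed.
Drop T -> λ.
T -> NcT: N, T nullable, giving Nc | NcT | c | cT.
Unchanged (no nullable symbols): S -> c; S -> dd; N -> dc; T -> c.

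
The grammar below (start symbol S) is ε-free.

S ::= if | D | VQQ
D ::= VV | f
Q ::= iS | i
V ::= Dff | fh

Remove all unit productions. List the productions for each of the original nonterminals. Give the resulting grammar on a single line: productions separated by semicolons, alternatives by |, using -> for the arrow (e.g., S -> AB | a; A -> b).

Unit productions: S->D.
Unit pairs (A ⇒* B via units): (S,D).
S: inherits non-unit rules of {D, S} → VQQ | VV | f | if.
D: inherits non-unit rules of {D} → VV | f.
Q: inherits non-unit rules of {Q} → i | iS.
V: inherits non-unit rules of {V} → Dff | fh.

S -> f | VV | if | VQQ; D -> f | VV; Q -> i | iS; V -> fh | Dff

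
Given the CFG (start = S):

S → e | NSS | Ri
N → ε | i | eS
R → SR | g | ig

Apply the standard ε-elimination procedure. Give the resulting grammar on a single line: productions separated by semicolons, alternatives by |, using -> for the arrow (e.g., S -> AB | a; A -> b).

Nullable set: {N}.
S -> NSS: N nullable, giving NSS | SS.
Drop N -> ε.
Unchanged (no nullable symbols): S -> Ri; S -> e; N -> eS; N -> i; R -> SR; R -> g; R -> ig.

S -> e | Ri | SS | NSS; N -> i | eS; R -> g | SR | ig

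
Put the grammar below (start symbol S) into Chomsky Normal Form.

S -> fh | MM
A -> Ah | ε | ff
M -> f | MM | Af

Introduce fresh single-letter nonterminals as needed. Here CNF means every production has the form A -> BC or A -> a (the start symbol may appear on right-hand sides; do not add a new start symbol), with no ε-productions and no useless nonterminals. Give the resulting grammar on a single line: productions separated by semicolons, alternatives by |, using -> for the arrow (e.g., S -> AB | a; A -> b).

S -> CB | MM; A -> h | AB | CC; B -> h; C -> f; M -> f | AC | MM

Nullable: {A}; after ε-elimination: S -> MM | fh; A -> h | Ah | ff; M -> f | Af | MM.
No unit productions to eliminate.
TERM: introduce C -> f, B -> h and substitute in every rule of length ≥2.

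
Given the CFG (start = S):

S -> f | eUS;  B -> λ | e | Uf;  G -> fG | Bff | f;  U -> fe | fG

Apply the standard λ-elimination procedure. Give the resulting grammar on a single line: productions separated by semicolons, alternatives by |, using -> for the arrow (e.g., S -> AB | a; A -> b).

S -> f | eUS; B -> e | Uf; G -> f | fG | ff | Bff; U -> fG | fe

Nullable set: {B}.
Drop B -> λ.
G -> Bff: B nullable, giving Bff | ff.
Unchanged (no nullable symbols): S -> eUS; S -> f; B -> Uf; B -> e; G -> f; G -> fG; U -> fG; U -> fe.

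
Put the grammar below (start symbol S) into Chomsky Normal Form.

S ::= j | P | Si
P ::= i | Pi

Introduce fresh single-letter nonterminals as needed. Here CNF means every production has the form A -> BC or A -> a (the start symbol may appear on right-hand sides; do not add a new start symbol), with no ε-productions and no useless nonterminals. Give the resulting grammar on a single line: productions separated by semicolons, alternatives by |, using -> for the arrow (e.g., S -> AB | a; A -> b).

No ε-productions.
After unit-elimination: S -> i | j | Pi | Si; P -> i | Pi.
TERM: introduce A -> i and substitute in every rule of length ≥2.

S -> i | j | PA | SA; A -> i; P -> i | PA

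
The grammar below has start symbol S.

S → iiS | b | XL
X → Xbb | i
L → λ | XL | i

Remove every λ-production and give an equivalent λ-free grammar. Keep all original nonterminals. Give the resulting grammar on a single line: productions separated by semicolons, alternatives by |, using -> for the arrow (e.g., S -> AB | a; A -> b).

Nullable set: {L}.
S -> XL: L nullable, giving X | XL.
Drop L -> λ.
L -> XL: L nullable, giving X | XL.
Unchanged (no nullable symbols): S -> b; S -> iiS; L -> i; X -> Xbb; X -> i.

S -> X | b | XL | iiS; L -> X | i | XL; X -> i | Xbb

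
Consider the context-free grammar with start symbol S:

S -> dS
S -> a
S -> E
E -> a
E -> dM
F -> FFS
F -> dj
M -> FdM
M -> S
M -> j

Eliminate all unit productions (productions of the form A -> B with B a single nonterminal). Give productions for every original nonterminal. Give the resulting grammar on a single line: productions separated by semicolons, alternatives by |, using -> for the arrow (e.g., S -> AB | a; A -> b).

Unit productions: M->S, S->E.
Unit pairs (A ⇒* B via units): (M,E), (M,S), (S,E).
S: inherits non-unit rules of {E, S} → a | dM | dS.
E: inherits non-unit rules of {E} → a | dM.
F: inherits non-unit rules of {F} → FFS | dj.
M: inherits non-unit rules of {E, M, S} → FdM | a | dM | dS | j.

S -> a | dM | dS; E -> a | dM; F -> dj | FFS; M -> a | j | dM | dS | FdM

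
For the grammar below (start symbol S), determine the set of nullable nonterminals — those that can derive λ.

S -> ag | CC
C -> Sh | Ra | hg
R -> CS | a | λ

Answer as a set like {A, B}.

Directly nullable (have an ε-rule): {R}.
Not nullable: C, S — each has a terminal in every rule's right-hand side or depends on a non-nullable symbol.

{R}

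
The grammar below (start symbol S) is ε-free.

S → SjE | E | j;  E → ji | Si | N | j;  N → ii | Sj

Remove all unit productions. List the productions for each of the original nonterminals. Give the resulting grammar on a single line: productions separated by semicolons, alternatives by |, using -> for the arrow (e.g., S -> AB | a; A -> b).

Unit productions: E->N, S->E.
Unit pairs (A ⇒* B via units): (E,N), (S,E), (S,N).
S: inherits non-unit rules of {E, N, S} → Si | Sj | SjE | ii | j | ji.
E: inherits non-unit rules of {E, N} → Si | Sj | ii | j | ji.
N: inherits non-unit rules of {N} → Sj | ii.

S -> j | Si | Sj | ii | ji | SjE; E -> j | Si | Sj | ii | ji; N -> Sj | ii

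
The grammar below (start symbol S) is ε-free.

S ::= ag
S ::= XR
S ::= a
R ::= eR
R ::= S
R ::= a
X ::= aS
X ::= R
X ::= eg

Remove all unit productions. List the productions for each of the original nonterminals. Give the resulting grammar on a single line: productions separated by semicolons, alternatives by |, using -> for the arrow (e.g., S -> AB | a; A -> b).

Unit productions: R->S, X->R.
Unit pairs (A ⇒* B via units): (R,S), (X,R), (X,S).
S: inherits non-unit rules of {S} → XR | a | ag.
R: inherits non-unit rules of {R, S} → XR | a | ag | eR.
X: inherits non-unit rules of {R, S, X} → XR | a | aS | ag | eR | eg.

S -> a | XR | ag; R -> a | XR | ag | eR; X -> a | XR | aS | ag | eR | eg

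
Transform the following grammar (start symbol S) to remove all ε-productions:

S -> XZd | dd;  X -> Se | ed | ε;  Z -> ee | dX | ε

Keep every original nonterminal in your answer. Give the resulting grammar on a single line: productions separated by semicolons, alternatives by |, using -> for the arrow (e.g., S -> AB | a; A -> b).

Nullable set: {X, Z}.
S -> XZd: X, Z nullable, giving XZd | Xd | Zd | d.
Drop X -> ε.
Drop Z -> ε.
Z -> dX: X nullable, giving d | dX.
Unchanged (no nullable symbols): S -> dd; X -> Se; X -> ed; Z -> ee.

S -> d | Xd | Zd | dd | XZd; X -> Se | ed; Z -> d | dX | ee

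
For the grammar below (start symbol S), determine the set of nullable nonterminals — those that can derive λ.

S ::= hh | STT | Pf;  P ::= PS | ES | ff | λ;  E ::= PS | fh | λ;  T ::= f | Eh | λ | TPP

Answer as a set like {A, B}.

Directly nullable (have an ε-rule): {E, P, T}.
Not nullable: S — each has a terminal in every rule's right-hand side or depends on a non-nullable symbol.

{E, P, T}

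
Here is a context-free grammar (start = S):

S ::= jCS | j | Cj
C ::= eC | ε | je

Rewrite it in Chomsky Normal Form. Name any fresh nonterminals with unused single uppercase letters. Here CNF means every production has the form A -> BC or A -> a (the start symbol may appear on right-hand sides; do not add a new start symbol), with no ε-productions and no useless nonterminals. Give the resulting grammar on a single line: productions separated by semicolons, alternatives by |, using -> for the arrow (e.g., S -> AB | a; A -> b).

Nullable: {C}; after ε-elimination: S -> j | Cj | jS | jCS; C -> e | eC | je.
No unit productions to eliminate.
TERM: introduce A -> e, B -> j and substitute in every rule of length ≥2.
BIN: S -> BCS becomes S -> BD, D -> CS.

S -> j | BD | BS | CB; A -> e; B -> j; C -> e | AC | BA; D -> CS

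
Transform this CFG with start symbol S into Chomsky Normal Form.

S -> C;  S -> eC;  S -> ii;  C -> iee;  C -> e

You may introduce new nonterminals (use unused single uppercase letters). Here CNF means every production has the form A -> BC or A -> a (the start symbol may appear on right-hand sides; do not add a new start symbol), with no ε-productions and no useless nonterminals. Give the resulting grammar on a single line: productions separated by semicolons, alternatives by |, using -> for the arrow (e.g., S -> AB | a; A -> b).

No ε-productions.
After unit-elimination: S -> e | eC | ii | iee; C -> e | iee.
TERM: introduce B -> e, A -> i and substitute in every rule of length ≥2.
BIN: C -> ABB becomes C -> AD, D -> BB; S -> ABB becomes S -> AE, E -> BB.

S -> e | AA | AE | BC; A -> i; B -> e; C -> e | AD; D -> BB; E -> BB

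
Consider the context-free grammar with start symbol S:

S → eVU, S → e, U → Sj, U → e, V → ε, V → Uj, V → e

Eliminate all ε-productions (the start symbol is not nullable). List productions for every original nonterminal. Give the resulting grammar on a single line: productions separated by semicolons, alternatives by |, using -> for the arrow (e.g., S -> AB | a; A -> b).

Nullable set: {V}.
S -> eVU: V nullable, giving eU | eVU.
Drop V -> ε.
Unchanged (no nullable symbols): S -> e; U -> Sj; U -> e; V -> Uj; V -> e.

S -> e | eU | eVU; U -> e | Sj; V -> e | Uj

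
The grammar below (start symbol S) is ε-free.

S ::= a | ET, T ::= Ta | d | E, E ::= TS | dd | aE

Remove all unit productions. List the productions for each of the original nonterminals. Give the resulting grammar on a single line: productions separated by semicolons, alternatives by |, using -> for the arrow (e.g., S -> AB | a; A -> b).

S -> a | ET; E -> TS | aE | dd; T -> d | TS | Ta | aE | dd

Unit productions: T->E.
Unit pairs (A ⇒* B via units): (T,E).
S: inherits non-unit rules of {S} → ET | a.
E: inherits non-unit rules of {E} → TS | aE | dd.
T: inherits non-unit rules of {E, T} → TS | Ta | aE | d | dd.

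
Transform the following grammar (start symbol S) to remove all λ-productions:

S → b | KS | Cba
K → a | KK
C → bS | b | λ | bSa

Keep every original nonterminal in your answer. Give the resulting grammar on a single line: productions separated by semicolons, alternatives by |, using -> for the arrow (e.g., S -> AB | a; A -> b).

Nullable set: {C}.
S -> Cba: C nullable, giving Cba | ba.
Drop C -> λ.
Unchanged (no nullable symbols): S -> KS; S -> b; C -> b; C -> bS; C -> bSa; K -> KK; K -> a.

S -> b | KS | ba | Cba; C -> b | bS | bSa; K -> a | KK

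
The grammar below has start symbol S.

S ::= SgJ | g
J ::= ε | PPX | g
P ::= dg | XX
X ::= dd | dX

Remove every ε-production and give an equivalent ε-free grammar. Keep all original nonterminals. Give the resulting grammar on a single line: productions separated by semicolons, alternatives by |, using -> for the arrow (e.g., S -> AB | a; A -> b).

Nullable set: {J}.
S -> SgJ: J nullable, giving Sg | SgJ.
Drop J -> ε.
Unchanged (no nullable symbols): S -> g; J -> PPX; J -> g; P -> XX; P -> dg; X -> dX; X -> dd.

S -> g | Sg | SgJ; J -> g | PPX; P -> XX | dg; X -> dX | dd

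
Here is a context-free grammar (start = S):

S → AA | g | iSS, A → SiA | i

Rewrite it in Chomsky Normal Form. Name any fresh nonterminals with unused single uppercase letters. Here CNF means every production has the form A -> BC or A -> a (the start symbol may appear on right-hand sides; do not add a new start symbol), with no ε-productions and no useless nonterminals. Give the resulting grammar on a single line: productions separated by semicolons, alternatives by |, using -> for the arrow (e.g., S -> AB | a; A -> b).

S -> g | AA | BD; A -> i | SC; B -> i; C -> BA; D -> SS

No ε-productions.
No unit productions to eliminate.
TERM: introduce B -> i and substitute in every rule of length ≥2.
BIN: A -> SBA becomes A -> SC, C -> BA; S -> BSS becomes S -> BD, D -> SS.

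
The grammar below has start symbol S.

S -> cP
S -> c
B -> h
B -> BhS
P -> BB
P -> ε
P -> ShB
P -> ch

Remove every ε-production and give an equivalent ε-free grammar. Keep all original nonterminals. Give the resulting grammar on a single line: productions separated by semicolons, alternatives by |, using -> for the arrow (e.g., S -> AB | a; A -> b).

S -> c | cP; B -> h | BhS; P -> BB | ch | ShB

Nullable set: {P}.
S -> cP: P nullable, giving c | cP.
Drop P -> ε.
Unchanged (no nullable symbols): S -> c; B -> BhS; B -> h; P -> BB; P -> ShB; P -> ch.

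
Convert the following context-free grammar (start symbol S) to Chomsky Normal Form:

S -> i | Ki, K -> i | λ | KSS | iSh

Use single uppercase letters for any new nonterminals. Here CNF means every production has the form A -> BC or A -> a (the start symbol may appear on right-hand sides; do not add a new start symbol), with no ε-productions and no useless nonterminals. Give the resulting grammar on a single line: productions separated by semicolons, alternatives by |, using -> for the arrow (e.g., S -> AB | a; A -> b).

Nullable: {K}; after ε-elimination: S -> i | Ki; K -> i | SS | KSS | iSh.
No unit productions to eliminate.
TERM: introduce B -> h, A -> i and substitute in every rule of length ≥2.
BIN: K -> ASB becomes K -> AC, C -> SB; K -> KSS becomes K -> KD, D -> SS.

S -> i | KA; A -> i; B -> h; C -> SB; D -> SS; K -> i | AC | KD | SS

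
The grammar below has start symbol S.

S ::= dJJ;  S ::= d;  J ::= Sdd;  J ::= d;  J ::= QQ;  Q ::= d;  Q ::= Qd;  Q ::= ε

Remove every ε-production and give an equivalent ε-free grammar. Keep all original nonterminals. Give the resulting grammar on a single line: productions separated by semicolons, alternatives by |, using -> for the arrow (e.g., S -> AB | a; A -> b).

Nullable set: {J, Q}.
S -> dJJ: J, J nullable, giving d | dJ | dJJ.
J -> QQ: Q, Q nullable, giving Q | QQ.
Drop Q -> ε.
Q -> Qd: Q nullable, giving Qd | d.
Unchanged (no nullable symbols): S -> d; J -> Sdd; J -> d; Q -> d.

S -> d | dJ | dJJ; J -> Q | d | QQ | Sdd; Q -> d | Qd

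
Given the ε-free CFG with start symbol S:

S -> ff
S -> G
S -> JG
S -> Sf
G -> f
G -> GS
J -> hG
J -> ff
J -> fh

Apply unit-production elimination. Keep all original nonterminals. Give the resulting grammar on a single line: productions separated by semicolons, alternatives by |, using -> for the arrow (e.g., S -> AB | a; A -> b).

S -> f | GS | JG | Sf | ff; G -> f | GS; J -> ff | fh | hG

Unit productions: S->G.
Unit pairs (A ⇒* B via units): (S,G).
S: inherits non-unit rules of {G, S} → GS | JG | Sf | f | ff.
G: inherits non-unit rules of {G} → GS | f.
J: inherits non-unit rules of {J} → ff | fh | hG.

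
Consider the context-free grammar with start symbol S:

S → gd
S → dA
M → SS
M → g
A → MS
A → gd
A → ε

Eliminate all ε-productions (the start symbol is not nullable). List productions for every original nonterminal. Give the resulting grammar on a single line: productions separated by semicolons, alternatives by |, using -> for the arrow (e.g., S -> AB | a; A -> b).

S -> d | dA | gd; A -> MS | gd; M -> g | SS

Nullable set: {A}.
S -> dA: A nullable, giving d | dA.
Drop A -> ε.
Unchanged (no nullable symbols): S -> gd; A -> MS; A -> gd; M -> SS; M -> g.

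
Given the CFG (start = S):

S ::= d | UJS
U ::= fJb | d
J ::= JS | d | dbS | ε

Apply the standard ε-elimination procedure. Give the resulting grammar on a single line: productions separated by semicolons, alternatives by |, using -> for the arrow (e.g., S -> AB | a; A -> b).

S -> d | US | UJS; J -> S | d | JS | dbS; U -> d | fb | fJb

Nullable set: {J}.
S -> UJS: J nullable, giving UJS | US.
Drop J -> ε.
J -> JS: J nullable, giving JS | S.
U -> fJb: J nullable, giving fJb | fb.
Unchanged (no nullable symbols): S -> d; J -> d; J -> dbS; U -> d.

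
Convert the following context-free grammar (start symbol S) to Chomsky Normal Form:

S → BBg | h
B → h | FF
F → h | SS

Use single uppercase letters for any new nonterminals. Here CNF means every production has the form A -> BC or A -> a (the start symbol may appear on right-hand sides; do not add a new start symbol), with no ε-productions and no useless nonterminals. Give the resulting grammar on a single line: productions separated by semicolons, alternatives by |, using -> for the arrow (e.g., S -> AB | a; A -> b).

S -> h | BC; A -> g; B -> h | FF; C -> BA; F -> h | SS

No ε-productions.
No unit productions to eliminate.
TERM: introduce A -> g and substitute in every rule of length ≥2.
BIN: S -> BBA becomes S -> BC, C -> BA.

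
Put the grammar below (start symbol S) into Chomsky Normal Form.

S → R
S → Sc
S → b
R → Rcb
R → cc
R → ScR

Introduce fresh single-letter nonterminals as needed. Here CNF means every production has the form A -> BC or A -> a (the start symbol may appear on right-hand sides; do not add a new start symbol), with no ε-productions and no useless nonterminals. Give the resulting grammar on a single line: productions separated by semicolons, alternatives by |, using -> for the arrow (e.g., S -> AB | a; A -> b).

No ε-productions.
After unit-elimination: S -> b | Sc | cc | Rcb | ScR; R -> cc | Rcb | ScR.
TERM: introduce B -> b, A -> c and substitute in every rule of length ≥2.
BIN: R -> RAB becomes R -> RC, C -> AB; R -> SAR becomes R -> SD, D -> AR; S -> RAB becomes S -> RE, E -> AB; S -> SAR becomes S -> SF, F -> AR.

S -> b | AA | RE | SA | SF; A -> c; B -> b; C -> AB; D -> AR; E -> AB; F -> AR; R -> AA | RC | SD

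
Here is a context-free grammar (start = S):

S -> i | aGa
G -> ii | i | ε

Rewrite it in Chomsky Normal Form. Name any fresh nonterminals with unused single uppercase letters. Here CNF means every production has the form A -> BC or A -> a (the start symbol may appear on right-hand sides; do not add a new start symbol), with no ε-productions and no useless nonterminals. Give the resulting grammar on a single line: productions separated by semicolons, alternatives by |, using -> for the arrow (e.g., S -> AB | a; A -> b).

Nullable: {G}; after ε-elimination: S -> i | aa | aGa; G -> i | ii.
No unit productions to eliminate.
TERM: introduce B -> a, A -> i and substitute in every rule of length ≥2.
BIN: S -> BGB becomes S -> BC, C -> GB.

S -> i | BB | BC; A -> i; B -> a; C -> GB; G -> i | AA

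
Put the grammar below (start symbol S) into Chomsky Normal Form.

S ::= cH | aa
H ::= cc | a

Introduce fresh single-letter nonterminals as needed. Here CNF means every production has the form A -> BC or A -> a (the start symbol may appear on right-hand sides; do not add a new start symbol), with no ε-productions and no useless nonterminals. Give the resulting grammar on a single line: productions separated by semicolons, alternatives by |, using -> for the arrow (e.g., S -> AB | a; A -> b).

No ε-productions.
No unit productions to eliminate.
TERM: introduce B -> a, A -> c and substitute in every rule of length ≥2.

S -> AH | BB; A -> c; B -> a; H -> a | AA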